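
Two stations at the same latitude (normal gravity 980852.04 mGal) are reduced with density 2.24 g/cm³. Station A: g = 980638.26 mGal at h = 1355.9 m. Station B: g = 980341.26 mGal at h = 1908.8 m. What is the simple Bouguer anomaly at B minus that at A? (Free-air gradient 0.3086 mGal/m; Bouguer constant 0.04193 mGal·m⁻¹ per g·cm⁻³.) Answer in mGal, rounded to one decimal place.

-178.3

Δg_SB(A) = 980638.26 − 980852.04 + 0.3086×1355.9 − 0.04193×2.24×1355.9 = 77.30 mGal
Δg_SB(B) = 980341.26 − 980852.04 + 0.3086×1908.8 − 0.04193×2.24×1908.8 = -101.00 mGal
Difference = -101.00 − (77.30) = -178.30 mGal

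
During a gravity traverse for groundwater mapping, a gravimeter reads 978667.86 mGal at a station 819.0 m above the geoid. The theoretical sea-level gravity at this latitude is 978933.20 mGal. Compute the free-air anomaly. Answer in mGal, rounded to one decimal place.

-12.6

Free-air correction = 0.3086 × 819.0 = 252.74 mGal
Free-air anomaly = 978667.86 − 978933.20 + (252.74) = -12.60 mGal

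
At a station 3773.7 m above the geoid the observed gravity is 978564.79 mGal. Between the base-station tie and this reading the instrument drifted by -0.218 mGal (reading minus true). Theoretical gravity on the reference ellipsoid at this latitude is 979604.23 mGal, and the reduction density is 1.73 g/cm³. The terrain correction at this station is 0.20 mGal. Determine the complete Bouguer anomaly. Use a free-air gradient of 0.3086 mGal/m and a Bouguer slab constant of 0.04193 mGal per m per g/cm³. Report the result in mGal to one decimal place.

-148.2

Drift-corrected reading = 978564.79 − (-0.218) = 978565.008 mGal
Free-air correction = 0.3086 × 3773.7 = 1164.56 mGal
Free-air anomaly = 978565.008 − 979604.23 + (1164.56) = 125.338 mGal
Bouguer slab correction = 0.04193 × 1.73 × 3773.7 = 273.74 mGal
Simple Bouguer anomaly = 125.338 − (273.74) = -148.402 mGal
Complete Bouguer anomaly = -148.402 + 0.20 = -148.202 mGal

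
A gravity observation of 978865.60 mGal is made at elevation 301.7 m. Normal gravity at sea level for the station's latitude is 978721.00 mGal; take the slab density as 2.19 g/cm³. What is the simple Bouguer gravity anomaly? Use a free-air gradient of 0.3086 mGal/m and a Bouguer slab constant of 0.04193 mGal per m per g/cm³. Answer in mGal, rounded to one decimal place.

210.0

Free-air correction = 0.3086 × 301.7 = 93.10 mGal
Free-air anomaly = 978865.60 − 978721.00 + (93.10) = 237.70 mGal
Bouguer slab correction = 0.04193 × 2.19 × 301.7 = 27.70 mGal
Simple Bouguer anomaly = 237.70 − (27.70) = 210.00 mGal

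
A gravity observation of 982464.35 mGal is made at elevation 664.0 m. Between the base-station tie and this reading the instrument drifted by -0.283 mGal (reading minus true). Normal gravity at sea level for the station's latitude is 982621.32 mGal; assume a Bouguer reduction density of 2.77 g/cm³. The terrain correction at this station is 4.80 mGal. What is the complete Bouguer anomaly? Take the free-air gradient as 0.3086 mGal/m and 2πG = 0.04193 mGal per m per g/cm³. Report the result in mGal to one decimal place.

Drift-corrected reading = 982464.35 − (-0.283) = 982464.633 mGal
Free-air correction = 0.3086 × 664.0 = 204.91 mGal
Free-air anomaly = 982464.633 − 982621.32 + (204.91) = 48.223 mGal
Bouguer slab correction = 0.04193 × 2.77 × 664.0 = 77.12 mGal
Simple Bouguer anomaly = 48.223 − (77.12) = -28.897 mGal
Complete Bouguer anomaly = -28.897 + 4.80 = -24.097 mGal

-24.1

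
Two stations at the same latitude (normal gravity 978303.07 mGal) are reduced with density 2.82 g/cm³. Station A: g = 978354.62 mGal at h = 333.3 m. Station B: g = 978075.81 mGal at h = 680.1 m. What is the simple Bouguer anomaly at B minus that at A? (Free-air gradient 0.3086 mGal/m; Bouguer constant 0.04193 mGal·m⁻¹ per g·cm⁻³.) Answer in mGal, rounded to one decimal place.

Δg_SB(A) = 978354.62 − 978303.07 + 0.3086×333.3 − 0.04193×2.82×333.3 = 115.00 mGal
Δg_SB(B) = 978075.81 − 978303.07 + 0.3086×680.1 − 0.04193×2.82×680.1 = -97.80 mGal
Difference = -97.80 − (115.00) = -212.80 mGal

-212.8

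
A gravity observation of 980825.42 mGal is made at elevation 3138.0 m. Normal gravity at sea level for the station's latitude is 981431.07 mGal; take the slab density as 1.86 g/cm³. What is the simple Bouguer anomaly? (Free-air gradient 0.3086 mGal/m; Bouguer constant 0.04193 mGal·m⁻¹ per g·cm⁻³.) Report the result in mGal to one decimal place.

118.0

Free-air correction = 0.3086 × 3138.0 = 968.39 mGal
Free-air anomaly = 980825.42 − 981431.07 + (968.39) = 362.74 mGal
Bouguer slab correction = 0.04193 × 1.86 × 3138.0 = 244.73 mGal
Simple Bouguer anomaly = 362.74 − (244.73) = 118.01 mGal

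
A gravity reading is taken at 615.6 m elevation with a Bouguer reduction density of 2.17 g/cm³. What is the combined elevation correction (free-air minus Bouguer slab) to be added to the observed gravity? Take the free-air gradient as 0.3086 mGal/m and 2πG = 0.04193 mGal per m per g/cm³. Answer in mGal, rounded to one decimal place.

Combined gradient = 0.3086 − 0.04193 × 2.17 = 0.2176119 mGal/m
Combined elevation correction = 0.2176119 × 615.6 = 134.0 mGal

134.0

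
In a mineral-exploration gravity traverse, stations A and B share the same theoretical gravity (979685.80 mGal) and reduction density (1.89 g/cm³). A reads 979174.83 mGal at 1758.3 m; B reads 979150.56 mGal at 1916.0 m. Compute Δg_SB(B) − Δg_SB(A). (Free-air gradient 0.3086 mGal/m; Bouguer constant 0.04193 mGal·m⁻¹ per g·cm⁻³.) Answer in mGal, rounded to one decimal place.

Δg_SB(A) = 979174.83 − 979685.80 + 0.3086×1758.3 − 0.04193×1.89×1758.3 = -107.70 mGal
Δg_SB(B) = 979150.56 − 979685.80 + 0.3086×1916.0 − 0.04193×1.89×1916.0 = -95.80 mGal
Difference = -95.80 − (-107.70) = 11.90 mGal

11.9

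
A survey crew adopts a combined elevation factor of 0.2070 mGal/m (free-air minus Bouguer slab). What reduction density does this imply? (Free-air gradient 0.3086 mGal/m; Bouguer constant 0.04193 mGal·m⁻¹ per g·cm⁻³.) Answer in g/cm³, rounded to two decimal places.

0.2070 = 0.3086 − 0.04193 × ρ
ρ = (0.3086 − 0.2070) / 0.04193 = 2.42 g/cm³

2.42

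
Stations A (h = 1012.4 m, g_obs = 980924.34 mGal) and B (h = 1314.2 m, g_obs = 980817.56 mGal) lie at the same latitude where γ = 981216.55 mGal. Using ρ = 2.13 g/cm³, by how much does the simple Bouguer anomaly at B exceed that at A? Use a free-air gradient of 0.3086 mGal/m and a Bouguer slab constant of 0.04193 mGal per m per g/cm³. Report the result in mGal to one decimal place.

Δg_SB(A) = 980924.34 − 981216.55 + 0.3086×1012.4 − 0.04193×2.13×1012.4 = -70.20 mGal
Δg_SB(B) = 980817.56 − 981216.55 + 0.3086×1314.2 − 0.04193×2.13×1314.2 = -110.80 mGal
Difference = -110.80 − (-70.20) = -40.60 mGal

-40.6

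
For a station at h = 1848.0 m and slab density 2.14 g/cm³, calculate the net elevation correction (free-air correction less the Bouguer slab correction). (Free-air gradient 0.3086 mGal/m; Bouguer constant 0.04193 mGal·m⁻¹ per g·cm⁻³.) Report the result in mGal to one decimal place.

404.5

Combined gradient = 0.3086 − 0.04193 × 2.14 = 0.2188698 mGal/m
Combined elevation correction = 0.2188698 × 1848.0 = 404.5 mGal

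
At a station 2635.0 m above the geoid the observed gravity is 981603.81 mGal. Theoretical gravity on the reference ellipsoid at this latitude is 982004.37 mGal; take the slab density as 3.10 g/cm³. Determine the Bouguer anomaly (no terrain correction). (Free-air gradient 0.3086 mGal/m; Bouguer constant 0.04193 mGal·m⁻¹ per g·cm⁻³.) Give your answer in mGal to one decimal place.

70.1

Free-air correction = 0.3086 × 2635.0 = 813.16 mGal
Free-air anomaly = 981603.81 − 982004.37 + (813.16) = 412.60 mGal
Bouguer slab correction = 0.04193 × 3.10 × 2635.0 = 342.51 mGal
Simple Bouguer anomaly = 412.60 − (342.51) = 70.09 mGal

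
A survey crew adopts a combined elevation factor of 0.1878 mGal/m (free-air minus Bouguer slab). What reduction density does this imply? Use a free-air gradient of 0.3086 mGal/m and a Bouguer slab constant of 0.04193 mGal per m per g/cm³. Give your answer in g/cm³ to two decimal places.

2.88

0.1878 = 0.3086 − 0.04193 × ρ
ρ = (0.3086 − 0.1878) / 0.04193 = 2.88 g/cm³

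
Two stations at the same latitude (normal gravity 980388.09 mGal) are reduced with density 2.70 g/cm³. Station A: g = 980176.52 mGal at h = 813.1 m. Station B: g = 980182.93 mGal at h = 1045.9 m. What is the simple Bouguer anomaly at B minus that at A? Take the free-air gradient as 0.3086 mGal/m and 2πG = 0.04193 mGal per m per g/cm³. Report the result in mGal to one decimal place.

Δg_SB(A) = 980176.52 − 980388.09 + 0.3086×813.1 − 0.04193×2.70×813.1 = -52.70 mGal
Δg_SB(B) = 980182.93 − 980388.09 + 0.3086×1045.9 − 0.04193×2.70×1045.9 = -0.80 mGal
Difference = -0.80 − (-52.70) = 51.90 mGal

51.9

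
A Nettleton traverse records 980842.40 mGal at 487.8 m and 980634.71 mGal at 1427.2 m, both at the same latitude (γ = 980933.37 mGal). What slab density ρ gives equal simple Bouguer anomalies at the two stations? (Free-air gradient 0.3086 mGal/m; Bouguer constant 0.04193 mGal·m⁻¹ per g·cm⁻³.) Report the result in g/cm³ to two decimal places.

Δg_obs = 980634.71 − 980842.40 = -207.69 mGal over Δh = 1427.2 − 487.8 = 939.4 m
Equal Bouguer anomalies ⇒ Δg_obs + (0.3086 − 0.04193ρ)·Δh = 0
0.3086 − 0.04193ρ = −Δg_obs/Δh = 0.22109
ρ = (0.3086 − 0.22109) / 0.04193 = 2.09 g/cm³

2.09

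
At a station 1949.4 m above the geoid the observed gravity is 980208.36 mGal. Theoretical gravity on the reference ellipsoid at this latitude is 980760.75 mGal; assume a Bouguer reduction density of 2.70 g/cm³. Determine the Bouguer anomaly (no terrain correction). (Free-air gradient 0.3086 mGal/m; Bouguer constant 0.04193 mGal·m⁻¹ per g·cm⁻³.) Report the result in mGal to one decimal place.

Free-air correction = 0.3086 × 1949.4 = 601.58 mGal
Free-air anomaly = 980208.36 − 980760.75 + (601.58) = 49.19 mGal
Bouguer slab correction = 0.04193 × 2.70 × 1949.4 = 220.69 mGal
Simple Bouguer anomaly = 49.19 − (220.69) = -171.50 mGal

-171.5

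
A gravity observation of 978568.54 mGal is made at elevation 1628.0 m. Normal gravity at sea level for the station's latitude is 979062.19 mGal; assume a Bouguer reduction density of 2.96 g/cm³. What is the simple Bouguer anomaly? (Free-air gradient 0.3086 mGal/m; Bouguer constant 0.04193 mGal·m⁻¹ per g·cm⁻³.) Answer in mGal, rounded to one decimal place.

-193.3

Free-air correction = 0.3086 × 1628.0 = 502.40 mGal
Free-air anomaly = 978568.54 − 979062.19 + (502.40) = 8.75 mGal
Bouguer slab correction = 0.04193 × 2.96 × 1628.0 = 202.06 mGal
Simple Bouguer anomaly = 8.75 − (202.06) = -193.31 mGal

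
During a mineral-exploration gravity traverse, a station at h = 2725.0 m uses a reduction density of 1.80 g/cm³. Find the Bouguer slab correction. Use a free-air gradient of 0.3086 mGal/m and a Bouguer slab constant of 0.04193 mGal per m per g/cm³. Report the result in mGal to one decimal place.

205.7

Bouguer slab correction = 0.04193 × 1.80 × 2725.0 = 205.7 mGal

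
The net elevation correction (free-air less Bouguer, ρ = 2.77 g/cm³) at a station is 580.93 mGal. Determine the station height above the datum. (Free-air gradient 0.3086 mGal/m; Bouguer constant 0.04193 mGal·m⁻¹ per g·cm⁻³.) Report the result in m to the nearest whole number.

Combined gradient = 0.3086 − 0.04193 × 2.77 = 0.1924539 mGal/m
h = 580.93 / 0.1924539 = 3018.54 m

3019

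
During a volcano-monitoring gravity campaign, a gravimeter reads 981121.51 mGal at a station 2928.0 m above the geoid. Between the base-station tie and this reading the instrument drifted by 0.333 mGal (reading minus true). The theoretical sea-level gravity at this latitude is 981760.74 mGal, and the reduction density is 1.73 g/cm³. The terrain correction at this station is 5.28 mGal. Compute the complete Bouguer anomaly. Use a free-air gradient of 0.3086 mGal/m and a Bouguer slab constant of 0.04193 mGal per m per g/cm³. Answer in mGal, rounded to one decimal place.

Drift-corrected reading = 981121.51 − (0.333) = 981121.177 mGal
Free-air correction = 0.3086 × 2928.0 = 903.58 mGal
Free-air anomaly = 981121.177 − 981760.74 + (903.58) = 264.017 mGal
Bouguer slab correction = 0.04193 × 1.73 × 2928.0 = 212.39 mGal
Simple Bouguer anomaly = 264.017 − (212.39) = 51.627 mGal
Complete Bouguer anomaly = 51.627 + 5.28 = 56.907 mGal

56.9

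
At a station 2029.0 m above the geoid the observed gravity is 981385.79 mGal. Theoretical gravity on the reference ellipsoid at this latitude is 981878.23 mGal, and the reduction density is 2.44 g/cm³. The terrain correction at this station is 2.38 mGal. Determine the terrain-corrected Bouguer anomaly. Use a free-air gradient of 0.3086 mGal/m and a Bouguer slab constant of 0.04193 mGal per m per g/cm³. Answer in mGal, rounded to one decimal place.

Free-air correction = 0.3086 × 2029.0 = 626.15 mGal
Free-air anomaly = 981385.79 − 981878.23 + (626.15) = 133.71 mGal
Bouguer slab correction = 0.04193 × 2.44 × 2029.0 = 207.59 mGal
Simple Bouguer anomaly = 133.71 − (207.59) = -73.88 mGal
Complete Bouguer anomaly = -73.88 + 2.38 = -71.50 mGal

-71.5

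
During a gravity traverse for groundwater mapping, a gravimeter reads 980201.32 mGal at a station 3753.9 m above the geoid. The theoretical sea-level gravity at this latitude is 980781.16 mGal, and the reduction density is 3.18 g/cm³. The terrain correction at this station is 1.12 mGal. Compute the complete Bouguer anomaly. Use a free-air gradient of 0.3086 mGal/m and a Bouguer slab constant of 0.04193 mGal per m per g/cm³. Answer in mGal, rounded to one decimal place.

Free-air correction = 0.3086 × 3753.9 = 1158.45 mGal
Free-air anomaly = 980201.32 − 980781.16 + (1158.45) = 578.61 mGal
Bouguer slab correction = 0.04193 × 3.18 × 3753.9 = 500.54 mGal
Simple Bouguer anomaly = 578.61 − (500.54) = 78.07 mGal
Complete Bouguer anomaly = 78.07 + 1.12 = 79.19 mGal

79.2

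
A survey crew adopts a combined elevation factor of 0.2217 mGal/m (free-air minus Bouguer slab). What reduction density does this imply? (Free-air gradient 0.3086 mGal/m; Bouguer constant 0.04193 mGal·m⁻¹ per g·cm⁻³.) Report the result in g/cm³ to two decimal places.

2.07

0.2217 = 0.3086 − 0.04193 × ρ
ρ = (0.3086 − 0.2217) / 0.04193 = 2.07 g/cm³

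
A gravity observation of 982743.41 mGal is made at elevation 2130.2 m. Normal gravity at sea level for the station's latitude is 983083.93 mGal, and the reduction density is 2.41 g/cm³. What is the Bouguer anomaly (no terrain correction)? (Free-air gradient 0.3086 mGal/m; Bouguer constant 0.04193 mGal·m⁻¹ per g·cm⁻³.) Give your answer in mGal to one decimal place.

Free-air correction = 0.3086 × 2130.2 = 657.38 mGal
Free-air anomaly = 982743.41 − 983083.93 + (657.38) = 316.86 mGal
Bouguer slab correction = 0.04193 × 2.41 × 2130.2 = 215.26 mGal
Simple Bouguer anomaly = 316.86 − (215.26) = 101.60 mGal

101.6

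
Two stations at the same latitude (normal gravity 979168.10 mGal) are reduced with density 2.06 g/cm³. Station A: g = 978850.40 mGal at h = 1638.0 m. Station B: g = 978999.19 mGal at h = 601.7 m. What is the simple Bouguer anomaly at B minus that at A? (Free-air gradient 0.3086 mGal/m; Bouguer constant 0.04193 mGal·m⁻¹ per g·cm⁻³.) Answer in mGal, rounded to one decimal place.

Δg_SB(A) = 978850.40 − 979168.10 + 0.3086×1638.0 − 0.04193×2.06×1638.0 = 46.30 mGal
Δg_SB(B) = 978999.19 − 979168.10 + 0.3086×601.7 − 0.04193×2.06×601.7 = -35.20 mGal
Difference = -35.20 − (46.30) = -81.50 mGal

-81.5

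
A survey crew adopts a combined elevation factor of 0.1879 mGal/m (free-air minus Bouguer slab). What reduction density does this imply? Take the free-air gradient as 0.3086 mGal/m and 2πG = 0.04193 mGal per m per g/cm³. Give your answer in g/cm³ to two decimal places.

2.88

0.1879 = 0.3086 − 0.04193 × ρ
ρ = (0.3086 − 0.1879) / 0.04193 = 2.88 g/cm³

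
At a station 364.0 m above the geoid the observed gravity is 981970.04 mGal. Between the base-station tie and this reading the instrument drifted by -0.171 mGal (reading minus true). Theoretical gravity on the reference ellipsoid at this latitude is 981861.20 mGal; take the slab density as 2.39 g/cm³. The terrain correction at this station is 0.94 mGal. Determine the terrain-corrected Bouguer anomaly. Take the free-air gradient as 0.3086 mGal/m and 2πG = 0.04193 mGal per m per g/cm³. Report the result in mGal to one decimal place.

185.8

Drift-corrected reading = 981970.04 − (-0.171) = 981970.211 mGal
Free-air correction = 0.3086 × 364.0 = 112.33 mGal
Free-air anomaly = 981970.211 − 981861.20 + (112.33) = 221.341 mGal
Bouguer slab correction = 0.04193 × 2.39 × 364.0 = 36.48 mGal
Simple Bouguer anomaly = 221.341 − (36.48) = 184.861 mGal
Complete Bouguer anomaly = 184.861 + 0.94 = 185.801 mGal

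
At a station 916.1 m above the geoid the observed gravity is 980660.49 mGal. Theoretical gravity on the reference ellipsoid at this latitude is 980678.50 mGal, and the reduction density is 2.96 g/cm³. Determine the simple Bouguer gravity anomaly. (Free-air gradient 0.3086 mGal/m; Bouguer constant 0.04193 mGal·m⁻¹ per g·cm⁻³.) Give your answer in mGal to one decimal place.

Free-air correction = 0.3086 × 916.1 = 282.71 mGal
Free-air anomaly = 980660.49 − 980678.50 + (282.71) = 264.70 mGal
Bouguer slab correction = 0.04193 × 2.96 × 916.1 = 113.70 mGal
Simple Bouguer anomaly = 264.70 − (113.70) = 151.00 mGal

151.0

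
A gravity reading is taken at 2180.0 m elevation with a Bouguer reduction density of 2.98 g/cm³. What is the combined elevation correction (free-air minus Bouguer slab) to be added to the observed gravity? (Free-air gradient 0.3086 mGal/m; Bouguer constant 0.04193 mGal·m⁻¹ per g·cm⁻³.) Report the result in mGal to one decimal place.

Combined gradient = 0.3086 − 0.04193 × 2.98 = 0.1836486 mGal/m
Combined elevation correction = 0.1836486 × 2180.0 = 400.4 mGal

400.4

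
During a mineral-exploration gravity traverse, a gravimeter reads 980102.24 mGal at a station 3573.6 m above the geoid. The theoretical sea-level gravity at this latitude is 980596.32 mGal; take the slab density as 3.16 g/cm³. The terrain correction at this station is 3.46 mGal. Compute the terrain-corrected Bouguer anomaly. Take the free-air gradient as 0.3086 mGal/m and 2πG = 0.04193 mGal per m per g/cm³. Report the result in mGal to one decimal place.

Free-air correction = 0.3086 × 3573.6 = 1102.81 mGal
Free-air anomaly = 980102.24 − 980596.32 + (1102.81) = 608.73 mGal
Bouguer slab correction = 0.04193 × 3.16 × 3573.6 = 473.50 mGal
Simple Bouguer anomaly = 608.73 − (473.50) = 135.23 mGal
Complete Bouguer anomaly = 135.23 + 3.46 = 138.69 mGal

138.7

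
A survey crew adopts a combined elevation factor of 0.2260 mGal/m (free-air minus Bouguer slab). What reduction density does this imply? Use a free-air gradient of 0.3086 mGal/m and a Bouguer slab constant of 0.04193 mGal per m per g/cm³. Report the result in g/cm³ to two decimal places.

1.97

0.2260 = 0.3086 − 0.04193 × ρ
ρ = (0.3086 − 0.2260) / 0.04193 = 1.97 g/cm³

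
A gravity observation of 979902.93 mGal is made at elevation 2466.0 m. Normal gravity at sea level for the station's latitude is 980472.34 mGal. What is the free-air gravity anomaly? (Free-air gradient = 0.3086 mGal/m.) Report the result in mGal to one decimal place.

Free-air correction = 0.3086 × 2466.0 = 761.01 mGal
Free-air anomaly = 979902.93 − 980472.34 + (761.01) = 191.60 mGal

191.6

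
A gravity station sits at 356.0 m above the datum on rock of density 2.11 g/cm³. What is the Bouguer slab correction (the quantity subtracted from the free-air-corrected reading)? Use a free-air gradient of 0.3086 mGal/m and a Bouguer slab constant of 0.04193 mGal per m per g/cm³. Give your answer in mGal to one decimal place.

31.5

Bouguer slab correction = 0.04193 × 2.11 × 356.0 = 31.5 mGal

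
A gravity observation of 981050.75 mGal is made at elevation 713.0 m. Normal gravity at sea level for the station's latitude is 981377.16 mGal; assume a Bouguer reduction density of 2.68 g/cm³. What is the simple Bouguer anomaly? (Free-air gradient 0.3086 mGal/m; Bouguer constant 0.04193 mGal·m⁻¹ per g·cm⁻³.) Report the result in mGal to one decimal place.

Free-air correction = 0.3086 × 713.0 = 220.03 mGal
Free-air anomaly = 981050.75 − 981377.16 + (220.03) = -106.38 mGal
Bouguer slab correction = 0.04193 × 2.68 × 713.0 = 80.12 mGal
Simple Bouguer anomaly = -106.38 − (80.12) = -186.50 mGal

-186.5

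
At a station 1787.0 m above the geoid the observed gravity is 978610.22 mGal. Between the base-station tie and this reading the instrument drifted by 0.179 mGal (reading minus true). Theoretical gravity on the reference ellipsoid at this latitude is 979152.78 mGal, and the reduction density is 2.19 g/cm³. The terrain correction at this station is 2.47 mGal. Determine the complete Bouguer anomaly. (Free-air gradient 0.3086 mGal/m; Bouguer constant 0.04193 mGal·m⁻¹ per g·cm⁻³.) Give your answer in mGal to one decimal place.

-152.9

Drift-corrected reading = 978610.22 − (0.179) = 978610.041 mGal
Free-air correction = 0.3086 × 1787.0 = 551.47 mGal
Free-air anomaly = 978610.041 − 979152.78 + (551.47) = 8.731 mGal
Bouguer slab correction = 0.04193 × 2.19 × 1787.0 = 164.09 mGal
Simple Bouguer anomaly = 8.731 − (164.09) = -155.359 mGal
Complete Bouguer anomaly = -155.359 + 2.47 = -152.889 mGal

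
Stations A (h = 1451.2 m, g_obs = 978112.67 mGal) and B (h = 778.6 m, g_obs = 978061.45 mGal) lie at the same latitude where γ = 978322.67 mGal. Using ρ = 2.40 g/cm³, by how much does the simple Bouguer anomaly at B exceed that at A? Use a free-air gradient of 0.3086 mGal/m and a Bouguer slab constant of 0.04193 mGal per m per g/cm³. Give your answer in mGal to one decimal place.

-191.1

Δg_SB(A) = 978112.67 − 978322.67 + 0.3086×1451.2 − 0.04193×2.40×1451.2 = 91.80 mGal
Δg_SB(B) = 978061.45 − 978322.67 + 0.3086×778.6 − 0.04193×2.40×778.6 = -99.30 mGal
Difference = -99.30 − (91.80) = -191.10 mGal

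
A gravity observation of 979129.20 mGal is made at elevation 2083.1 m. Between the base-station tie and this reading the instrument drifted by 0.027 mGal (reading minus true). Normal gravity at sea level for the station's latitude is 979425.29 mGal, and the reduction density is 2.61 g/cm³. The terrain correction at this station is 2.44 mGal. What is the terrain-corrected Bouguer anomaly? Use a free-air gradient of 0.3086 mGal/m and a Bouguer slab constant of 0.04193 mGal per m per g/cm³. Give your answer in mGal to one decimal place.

121.2

Drift-corrected reading = 979129.20 − (0.027) = 979129.173 mGal
Free-air correction = 0.3086 × 2083.1 = 642.84 mGal
Free-air anomaly = 979129.173 − 979425.29 + (642.84) = 346.723 mGal
Bouguer slab correction = 0.04193 × 2.61 × 2083.1 = 227.97 mGal
Simple Bouguer anomaly = 346.723 − (227.97) = 118.753 mGal
Complete Bouguer anomaly = 118.753 + 2.44 = 121.193 mGal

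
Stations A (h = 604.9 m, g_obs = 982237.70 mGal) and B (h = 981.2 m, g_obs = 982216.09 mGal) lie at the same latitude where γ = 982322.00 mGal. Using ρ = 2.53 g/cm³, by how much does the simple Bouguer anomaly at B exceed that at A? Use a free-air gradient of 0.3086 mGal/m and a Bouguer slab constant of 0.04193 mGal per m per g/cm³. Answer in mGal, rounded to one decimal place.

Δg_SB(A) = 982237.70 − 982322.00 + 0.3086×604.9 − 0.04193×2.53×604.9 = 38.20 mGal
Δg_SB(B) = 982216.09 − 982322.00 + 0.3086×981.2 − 0.04193×2.53×981.2 = 92.80 mGal
Difference = 92.80 − (38.20) = 54.60 mGal

54.6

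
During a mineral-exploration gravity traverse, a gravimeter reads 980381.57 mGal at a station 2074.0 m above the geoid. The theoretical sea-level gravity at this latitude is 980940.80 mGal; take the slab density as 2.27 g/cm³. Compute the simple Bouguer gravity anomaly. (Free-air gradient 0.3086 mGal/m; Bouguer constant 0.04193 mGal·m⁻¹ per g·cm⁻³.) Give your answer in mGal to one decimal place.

-116.6

Free-air correction = 0.3086 × 2074.0 = 640.04 mGal
Free-air anomaly = 980381.57 − 980940.80 + (640.04) = 80.81 mGal
Bouguer slab correction = 0.04193 × 2.27 × 2074.0 = 197.41 mGal
Simple Bouguer anomaly = 80.81 − (197.41) = -116.60 mGal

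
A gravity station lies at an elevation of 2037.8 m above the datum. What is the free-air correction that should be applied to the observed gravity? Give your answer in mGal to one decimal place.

628.9

Free-air correction = 0.3086 × 2037.8 = 628.9 mGal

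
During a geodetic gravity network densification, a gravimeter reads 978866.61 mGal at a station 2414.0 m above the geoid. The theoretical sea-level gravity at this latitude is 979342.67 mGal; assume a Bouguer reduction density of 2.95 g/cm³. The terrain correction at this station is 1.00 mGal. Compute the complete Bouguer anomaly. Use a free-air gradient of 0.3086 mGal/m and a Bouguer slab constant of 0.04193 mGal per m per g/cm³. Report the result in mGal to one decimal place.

Free-air correction = 0.3086 × 2414.0 = 744.96 mGal
Free-air anomaly = 978866.61 − 979342.67 + (744.96) = 268.90 mGal
Bouguer slab correction = 0.04193 × 2.95 × 2414.0 = 298.60 mGal
Simple Bouguer anomaly = 268.90 − (298.60) = -29.70 mGal
Complete Bouguer anomaly = -29.70 + 1.00 = -28.70 mGal

-28.7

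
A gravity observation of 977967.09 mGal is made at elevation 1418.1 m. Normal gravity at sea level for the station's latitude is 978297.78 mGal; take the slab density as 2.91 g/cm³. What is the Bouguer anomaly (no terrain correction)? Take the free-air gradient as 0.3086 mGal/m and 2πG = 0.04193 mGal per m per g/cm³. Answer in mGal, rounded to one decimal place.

-66.1

Free-air correction = 0.3086 × 1418.1 = 437.63 mGal
Free-air anomaly = 977967.09 − 978297.78 + (437.63) = 106.94 mGal
Bouguer slab correction = 0.04193 × 2.91 × 1418.1 = 173.03 mGal
Simple Bouguer anomaly = 106.94 − (173.03) = -66.09 mGal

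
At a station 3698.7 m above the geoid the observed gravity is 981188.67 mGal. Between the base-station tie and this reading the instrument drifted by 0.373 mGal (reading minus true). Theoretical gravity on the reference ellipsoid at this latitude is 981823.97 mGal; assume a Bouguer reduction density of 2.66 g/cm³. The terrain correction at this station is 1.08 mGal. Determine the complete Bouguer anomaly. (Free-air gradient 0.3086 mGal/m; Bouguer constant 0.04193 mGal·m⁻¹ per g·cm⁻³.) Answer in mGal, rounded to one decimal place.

94.3

Drift-corrected reading = 981188.67 − (0.373) = 981188.297 mGal
Free-air correction = 0.3086 × 3698.7 = 1141.42 mGal
Free-air anomaly = 981188.297 − 981823.97 + (1141.42) = 505.747 mGal
Bouguer slab correction = 0.04193 × 2.66 × 3698.7 = 412.53 mGal
Simple Bouguer anomaly = 505.747 − (412.53) = 93.217 mGal
Complete Bouguer anomaly = 93.217 + 1.08 = 94.297 mGal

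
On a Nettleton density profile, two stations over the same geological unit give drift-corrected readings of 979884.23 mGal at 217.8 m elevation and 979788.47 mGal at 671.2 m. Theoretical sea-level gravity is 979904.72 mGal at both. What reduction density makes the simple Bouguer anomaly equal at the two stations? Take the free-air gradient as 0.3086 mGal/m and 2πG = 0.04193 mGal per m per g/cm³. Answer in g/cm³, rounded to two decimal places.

Δg_obs = 979788.47 − 979884.23 = -95.76 mGal over Δh = 671.2 − 217.8 = 453.4 m
Equal Bouguer anomalies ⇒ Δg_obs + (0.3086 − 0.04193ρ)·Δh = 0
0.3086 − 0.04193ρ = −Δg_obs/Δh = 0.21120
ρ = (0.3086 − 0.21120) / 0.04193 = 2.32 g/cm³

2.32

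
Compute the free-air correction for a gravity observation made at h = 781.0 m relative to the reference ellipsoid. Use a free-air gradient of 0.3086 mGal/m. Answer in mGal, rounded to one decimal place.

Free-air correction = 0.3086 × 781.0 = 241.0 mGal

241.0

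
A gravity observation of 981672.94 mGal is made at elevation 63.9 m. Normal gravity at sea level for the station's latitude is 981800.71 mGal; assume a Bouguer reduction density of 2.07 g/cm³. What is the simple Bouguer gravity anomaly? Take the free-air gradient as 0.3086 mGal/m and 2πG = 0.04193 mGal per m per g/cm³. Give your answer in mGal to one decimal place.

Free-air correction = 0.3086 × 63.9 = 19.72 mGal
Free-air anomaly = 981672.94 − 981800.71 + (19.72) = -108.05 mGal
Bouguer slab correction = 0.04193 × 2.07 × 63.9 = 5.55 mGal
Simple Bouguer anomaly = -108.05 − (5.55) = -113.60 mGal

-113.6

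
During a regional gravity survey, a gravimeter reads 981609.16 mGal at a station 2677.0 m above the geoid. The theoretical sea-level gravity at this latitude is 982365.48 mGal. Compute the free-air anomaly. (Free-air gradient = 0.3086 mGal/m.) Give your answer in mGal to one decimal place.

Free-air correction = 0.3086 × 2677.0 = 826.12 mGal
Free-air anomaly = 981609.16 − 982365.48 + (826.12) = 69.80 mGal

69.8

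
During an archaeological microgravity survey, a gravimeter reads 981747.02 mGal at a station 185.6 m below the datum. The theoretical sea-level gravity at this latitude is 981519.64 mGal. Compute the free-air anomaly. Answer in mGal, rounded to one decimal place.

170.1

Free-air correction = 0.3086 × -185.6 = -57.28 mGal
Free-air anomaly = 981747.02 − 981519.64 + (-57.28) = 170.10 mGal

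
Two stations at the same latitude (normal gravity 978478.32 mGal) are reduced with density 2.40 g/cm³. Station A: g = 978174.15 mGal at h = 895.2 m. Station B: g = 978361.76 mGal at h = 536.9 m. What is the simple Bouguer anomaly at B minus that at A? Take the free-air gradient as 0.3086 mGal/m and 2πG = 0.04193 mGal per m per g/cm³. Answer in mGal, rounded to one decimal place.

113.1

Δg_SB(A) = 978174.15 − 978478.32 + 0.3086×895.2 − 0.04193×2.40×895.2 = -118.00 mGal
Δg_SB(B) = 978361.76 − 978478.32 + 0.3086×536.9 − 0.04193×2.40×536.9 = -4.90 mGal
Difference = -4.90 − (-118.00) = 113.10 mGal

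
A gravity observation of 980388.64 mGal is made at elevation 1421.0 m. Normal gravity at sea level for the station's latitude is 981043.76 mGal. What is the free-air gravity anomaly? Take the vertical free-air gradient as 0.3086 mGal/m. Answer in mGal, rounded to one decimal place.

Free-air correction = 0.3086 × 1421.0 = 438.52 mGal
Free-air anomaly = 980388.64 − 981043.76 + (438.52) = -216.60 mGal

-216.6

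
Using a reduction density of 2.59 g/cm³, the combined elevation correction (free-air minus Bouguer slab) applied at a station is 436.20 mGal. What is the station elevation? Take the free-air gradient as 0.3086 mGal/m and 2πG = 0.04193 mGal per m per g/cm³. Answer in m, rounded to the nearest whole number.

2181

Combined gradient = 0.3086 − 0.04193 × 2.59 = 0.2000013 mGal/m
h = 436.20 / 0.2000013 = 2180.99 m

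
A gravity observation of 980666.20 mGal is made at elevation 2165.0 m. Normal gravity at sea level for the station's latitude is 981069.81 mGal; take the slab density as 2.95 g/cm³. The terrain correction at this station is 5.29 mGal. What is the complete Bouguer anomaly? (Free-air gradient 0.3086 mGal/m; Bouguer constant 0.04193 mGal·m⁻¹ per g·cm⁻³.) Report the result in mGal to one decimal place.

2.0

Free-air correction = 0.3086 × 2165.0 = 668.12 mGal
Free-air anomaly = 980666.20 − 981069.81 + (668.12) = 264.51 mGal
Bouguer slab correction = 0.04193 × 2.95 × 2165.0 = 267.80 mGal
Simple Bouguer anomaly = 264.51 − (267.80) = -3.29 mGal
Complete Bouguer anomaly = -3.29 + 5.29 = 2.00 mGal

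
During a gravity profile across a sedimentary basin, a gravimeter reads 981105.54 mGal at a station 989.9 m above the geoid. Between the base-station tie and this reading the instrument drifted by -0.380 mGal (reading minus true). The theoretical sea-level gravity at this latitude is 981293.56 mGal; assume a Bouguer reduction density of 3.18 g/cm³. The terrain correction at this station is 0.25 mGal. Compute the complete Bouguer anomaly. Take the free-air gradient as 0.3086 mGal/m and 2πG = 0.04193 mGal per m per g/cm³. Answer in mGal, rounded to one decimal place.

-13.9

Drift-corrected reading = 981105.54 − (-0.380) = 981105.920 mGal
Free-air correction = 0.3086 × 989.9 = 305.48 mGal
Free-air anomaly = 981105.920 − 981293.56 + (305.48) = 117.840 mGal
Bouguer slab correction = 0.04193 × 3.18 × 989.9 = 131.99 mGal
Simple Bouguer anomaly = 117.840 − (131.99) = -14.150 mGal
Complete Bouguer anomaly = -14.150 + 0.25 = -13.900 mGal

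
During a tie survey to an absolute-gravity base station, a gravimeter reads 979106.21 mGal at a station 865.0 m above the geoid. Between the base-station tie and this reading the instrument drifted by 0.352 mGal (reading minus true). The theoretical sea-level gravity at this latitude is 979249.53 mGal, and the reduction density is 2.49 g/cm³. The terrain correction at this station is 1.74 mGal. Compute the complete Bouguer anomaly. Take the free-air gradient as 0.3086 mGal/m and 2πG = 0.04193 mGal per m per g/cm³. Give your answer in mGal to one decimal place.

34.7

Drift-corrected reading = 979106.21 − (0.352) = 979105.858 mGal
Free-air correction = 0.3086 × 865.0 = 266.94 mGal
Free-air anomaly = 979105.858 − 979249.53 + (266.94) = 123.268 mGal
Bouguer slab correction = 0.04193 × 2.49 × 865.0 = 90.31 mGal
Simple Bouguer anomaly = 123.268 − (90.31) = 32.958 mGal
Complete Bouguer anomaly = 32.958 + 1.74 = 34.698 mGal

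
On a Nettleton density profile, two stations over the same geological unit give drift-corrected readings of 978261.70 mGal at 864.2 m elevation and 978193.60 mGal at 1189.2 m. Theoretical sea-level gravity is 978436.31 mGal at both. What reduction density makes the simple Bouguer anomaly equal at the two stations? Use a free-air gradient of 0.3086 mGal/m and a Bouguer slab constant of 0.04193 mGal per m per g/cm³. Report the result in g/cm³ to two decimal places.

Δg_obs = 978193.60 − 978261.70 = -68.10 mGal over Δh = 1189.2 − 864.2 = 325.0 m
Equal Bouguer anomalies ⇒ Δg_obs + (0.3086 − 0.04193ρ)·Δh = 0
0.3086 − 0.04193ρ = −Δg_obs/Δh = 0.20954
ρ = (0.3086 − 0.20954) / 0.04193 = 2.36 g/cm³

2.36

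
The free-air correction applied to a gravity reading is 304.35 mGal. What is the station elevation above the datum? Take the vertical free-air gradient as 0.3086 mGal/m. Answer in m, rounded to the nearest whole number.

h = 304.35 / 0.3086 = 986.23 m

986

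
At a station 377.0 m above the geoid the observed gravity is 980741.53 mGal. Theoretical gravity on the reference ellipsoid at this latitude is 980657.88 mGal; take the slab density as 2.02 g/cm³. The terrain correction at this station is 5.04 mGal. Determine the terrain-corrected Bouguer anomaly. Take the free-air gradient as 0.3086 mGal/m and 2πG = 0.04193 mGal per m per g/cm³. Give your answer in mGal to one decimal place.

Free-air correction = 0.3086 × 377.0 = 116.34 mGal
Free-air anomaly = 980741.53 − 980657.88 + (116.34) = 199.99 mGal
Bouguer slab correction = 0.04193 × 2.02 × 377.0 = 31.93 mGal
Simple Bouguer anomaly = 199.99 − (31.93) = 168.06 mGal
Complete Bouguer anomaly = 168.06 + 5.04 = 173.10 mGal

173.1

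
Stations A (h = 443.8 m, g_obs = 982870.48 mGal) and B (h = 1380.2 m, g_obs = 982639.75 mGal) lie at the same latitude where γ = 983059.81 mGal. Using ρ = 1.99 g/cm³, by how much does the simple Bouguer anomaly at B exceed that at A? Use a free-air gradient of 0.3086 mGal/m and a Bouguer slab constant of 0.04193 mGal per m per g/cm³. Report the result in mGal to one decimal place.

Δg_SB(A) = 982870.48 − 983059.81 + 0.3086×443.8 − 0.04193×1.99×443.8 = -89.40 mGal
Δg_SB(B) = 982639.75 − 983059.81 + 0.3086×1380.2 − 0.04193×1.99×1380.2 = -109.30 mGal
Difference = -109.30 − (-89.40) = -19.90 mGal

-19.9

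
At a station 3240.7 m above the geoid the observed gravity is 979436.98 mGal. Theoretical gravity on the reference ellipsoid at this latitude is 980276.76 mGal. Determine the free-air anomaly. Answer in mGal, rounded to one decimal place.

160.3

Free-air correction = 0.3086 × 3240.7 = 1000.08 mGal
Free-air anomaly = 979436.98 − 980276.76 + (1000.08) = 160.30 mGal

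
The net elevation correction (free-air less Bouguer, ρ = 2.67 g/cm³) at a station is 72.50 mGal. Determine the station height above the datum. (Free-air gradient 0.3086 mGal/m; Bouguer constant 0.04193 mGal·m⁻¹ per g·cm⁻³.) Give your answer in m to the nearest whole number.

Combined gradient = 0.3086 − 0.04193 × 2.67 = 0.1966469 mGal/m
h = 72.50 / 0.1966469 = 368.68 m

369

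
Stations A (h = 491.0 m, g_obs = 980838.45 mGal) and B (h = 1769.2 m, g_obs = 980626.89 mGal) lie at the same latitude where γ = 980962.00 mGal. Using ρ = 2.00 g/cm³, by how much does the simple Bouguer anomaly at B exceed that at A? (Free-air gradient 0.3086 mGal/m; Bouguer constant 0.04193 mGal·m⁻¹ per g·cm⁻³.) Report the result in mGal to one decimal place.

75.7

Δg_SB(A) = 980838.45 − 980962.00 + 0.3086×491.0 − 0.04193×2.00×491.0 = -13.20 mGal
Δg_SB(B) = 980626.89 − 980962.00 + 0.3086×1769.2 − 0.04193×2.00×1769.2 = 62.50 mGal
Difference = 62.50 − (-13.20) = 75.70 mGal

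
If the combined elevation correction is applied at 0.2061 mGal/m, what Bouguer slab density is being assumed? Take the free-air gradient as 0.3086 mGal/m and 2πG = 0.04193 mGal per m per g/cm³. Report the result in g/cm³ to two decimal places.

2.44

0.2061 = 0.3086 − 0.04193 × ρ
ρ = (0.3086 − 0.2061) / 0.04193 = 2.44 g/cm³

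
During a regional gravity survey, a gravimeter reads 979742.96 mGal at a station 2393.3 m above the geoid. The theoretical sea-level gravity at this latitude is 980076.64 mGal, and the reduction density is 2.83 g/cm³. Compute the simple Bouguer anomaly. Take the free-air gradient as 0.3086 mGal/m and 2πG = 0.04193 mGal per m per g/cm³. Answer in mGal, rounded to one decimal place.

Free-air correction = 0.3086 × 2393.3 = 738.57 mGal
Free-air anomaly = 979742.96 − 980076.64 + (738.57) = 404.89 mGal
Bouguer slab correction = 0.04193 × 2.83 × 2393.3 = 283.99 mGal
Simple Bouguer anomaly = 404.89 − (283.99) = 120.90 mGal

120.9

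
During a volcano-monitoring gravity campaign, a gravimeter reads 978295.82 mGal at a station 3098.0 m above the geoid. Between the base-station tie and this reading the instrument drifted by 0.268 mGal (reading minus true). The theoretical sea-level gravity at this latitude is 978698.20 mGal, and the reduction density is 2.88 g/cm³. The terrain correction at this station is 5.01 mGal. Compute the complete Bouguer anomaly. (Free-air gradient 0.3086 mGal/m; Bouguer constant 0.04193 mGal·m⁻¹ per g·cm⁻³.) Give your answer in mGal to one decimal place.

Drift-corrected reading = 978295.82 − (0.268) = 978295.552 mGal
Free-air correction = 0.3086 × 3098.0 = 956.04 mGal
Free-air anomaly = 978295.552 − 978698.20 + (956.04) = 553.392 mGal
Bouguer slab correction = 0.04193 × 2.88 × 3098.0 = 374.11 mGal
Simple Bouguer anomaly = 553.392 − (374.11) = 179.282 mGal
Complete Bouguer anomaly = 179.282 + 5.01 = 184.292 mGal

184.3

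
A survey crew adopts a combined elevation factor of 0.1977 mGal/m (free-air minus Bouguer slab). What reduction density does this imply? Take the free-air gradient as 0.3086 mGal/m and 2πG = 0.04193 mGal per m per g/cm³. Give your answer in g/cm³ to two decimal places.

2.64

0.1977 = 0.3086 − 0.04193 × ρ
ρ = (0.3086 − 0.1977) / 0.04193 = 2.64 g/cm³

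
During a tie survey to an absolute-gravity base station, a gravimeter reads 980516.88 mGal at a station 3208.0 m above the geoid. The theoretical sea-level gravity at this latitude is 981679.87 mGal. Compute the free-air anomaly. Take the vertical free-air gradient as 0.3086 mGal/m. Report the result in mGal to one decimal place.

Free-air correction = 0.3086 × 3208.0 = 989.99 mGal
Free-air anomaly = 980516.88 − 981679.87 + (989.99) = -173.00 mGal

-173.0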